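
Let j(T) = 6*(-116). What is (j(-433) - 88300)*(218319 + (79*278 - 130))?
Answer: -21372478396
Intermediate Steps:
j(T) = -696
(j(-433) - 88300)*(218319 + (79*278 - 130)) = (-696 - 88300)*(218319 + (79*278 - 130)) = -88996*(218319 + (21962 - 130)) = -88996*(218319 + 21832) = -88996*240151 = -21372478396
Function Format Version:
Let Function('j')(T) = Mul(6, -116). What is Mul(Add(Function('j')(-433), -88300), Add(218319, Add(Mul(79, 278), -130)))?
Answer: -21372478396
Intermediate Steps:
Function('j')(T) = -696
Mul(Add(Function('j')(-433), -88300), Add(218319, Add(Mul(79, 278), -130))) = Mul(Add(-696, -88300), Add(218319, Add(Mul(79, 278), -130))) = Mul(-88996, Add(218319, Add(21962, -130))) = Mul(-88996, Add(218319, 21832)) = Mul(-88996, 240151) = -21372478396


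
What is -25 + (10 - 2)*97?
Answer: 751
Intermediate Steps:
-25 + (10 - 2)*97 = -25 + 8*97 = -25 + 776 = 751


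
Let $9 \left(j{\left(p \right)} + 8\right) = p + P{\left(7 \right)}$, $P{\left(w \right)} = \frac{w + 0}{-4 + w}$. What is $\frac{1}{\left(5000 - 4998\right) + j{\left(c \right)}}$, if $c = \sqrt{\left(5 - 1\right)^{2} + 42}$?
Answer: $- \frac{4185}{23503} - \frac{81 \sqrt{58}}{23503} \approx -0.20431$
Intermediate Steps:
$P{\left(w \right)} = \frac{w}{-4 + w}$
$c = \sqrt{58}$ ($c = \sqrt{4^{2} + 42} = \sqrt{16 + 42} = \sqrt{58} \approx 7.6158$)
$j{\left(p \right)} = - \frac{209}{27} + \frac{p}{9}$ ($j{\left(p \right)} = -8 + \frac{p + \frac{7}{-4 + 7}}{9} = -8 + \frac{p + \frac{7}{3}}{9} = -8 + \frac{\frac{7}{3} + p}{9} = -8 + \left(\frac{7}{27} + \frac{p}{9}\right) = - \frac{209}{27} + \frac{p}{9}$)
$\frac{1}{\left(5000 - 4998\right) + j{\left(c \right)}} = \frac{1}{\left(5000 - 4998\right) - \left(\frac{209}{27} - \frac{\sqrt{58}}{9}\right)} = \frac{1}{2 - \left(\frac{209}{27} - \frac{\sqrt{58}}{9}\right)} = \frac{1}{- \frac{155}{27} + \frac{\sqrt{58}}{9}}$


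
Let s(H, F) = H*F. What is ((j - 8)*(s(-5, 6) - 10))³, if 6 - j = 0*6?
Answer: 512000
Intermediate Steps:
j = 6 (j = 6 - 0*6 = 6 - 1*0 = 6 + 0 = 6)
s(H, F) = F*H
((j - 8)*(s(-5, 6) - 10))³ = ((6 - 8)*(6*(-5) - 10))³ = (-2*(-30 - 10))³ = (-2*(-40))³ = 80³ = 512000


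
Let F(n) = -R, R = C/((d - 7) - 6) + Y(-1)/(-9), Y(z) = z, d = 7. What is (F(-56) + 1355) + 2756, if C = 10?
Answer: 37013/9 ≈ 4112.6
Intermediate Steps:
R = -14/9 (R = 10/((7 - 7) - 6) - 1/(-9) = 10/(0 - 6) - 1*(-⅑) = 10/(-6) + ⅑ = 10*(-⅙) + ⅑ = -5/3 + ⅑ = -14/9 ≈ -1.5556)
F(n) = 14/9 (F(n) = -1*(-14/9) = 14/9)
(F(-56) + 1355) + 2756 = (14/9 + 1355) + 2756 = 12209/9 + 2756 = 37013/9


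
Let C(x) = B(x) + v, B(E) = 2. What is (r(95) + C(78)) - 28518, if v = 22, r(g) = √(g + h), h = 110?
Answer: -28494 + √205 ≈ -28480.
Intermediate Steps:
r(g) = √(110 + g) (r(g) = √(g + 110) = √(110 + g))
C(x) = 24 (C(x) = 2 + 22 = 24)
(r(95) + C(78)) - 28518 = (√(110 + 95) + 24) - 28518 = (√205 + 24) - 28518 = (24 + √205) - 28518 = -28494 + √205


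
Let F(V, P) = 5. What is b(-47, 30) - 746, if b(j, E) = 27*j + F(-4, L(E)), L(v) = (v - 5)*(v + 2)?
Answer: -2010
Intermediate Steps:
L(v) = (-5 + v)*(2 + v)
b(j, E) = 5 + 27*j (b(j, E) = 27*j + 5 = 5 + 27*j)
b(-47, 30) - 746 = (5 + 27*(-47)) - 746 = (5 - 1269) - 746 = -1264 - 746 = -2010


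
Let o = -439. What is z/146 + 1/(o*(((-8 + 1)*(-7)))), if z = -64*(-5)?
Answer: 3441687/1570303 ≈ 2.1917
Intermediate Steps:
z = 320
z/146 + 1/(o*(((-8 + 1)*(-7)))) = 320/146 + 1/((-439)*(((-8 + 1)*(-7)))) = 320*(1/146) - 1/(439*((-7*(-7)))) = 160/73 - 1/439/49 = 160/73 - 1/439*1/49 = 160/73 - 1/21511 = 3441687/1570303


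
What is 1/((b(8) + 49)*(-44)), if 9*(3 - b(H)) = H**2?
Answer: -9/17776 ≈ -0.00050630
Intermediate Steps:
b(H) = 3 - H**2/9
1/((b(8) + 49)*(-44)) = 1/(((3 - 1/9*8**2) + 49)*(-44)) = 1/(((3 - 1/9*64) + 49)*(-44)) = 1/(((3 - 64/9) + 49)*(-44)) = 1/((-37/9 + 49)*(-44)) = 1/((404/9)*(-44)) = 1/(-17776/9) = -9/17776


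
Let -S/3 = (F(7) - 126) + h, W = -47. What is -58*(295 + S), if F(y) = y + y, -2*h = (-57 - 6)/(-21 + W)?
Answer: -2494145/68 ≈ -36679.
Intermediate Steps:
h = -63/136 (h = -(-57 - 6)/(2*(-21 - 47)) = -(-63)/(2*(-68)) = -(-63)*(-1)/(2*68) = -1/2*63/68 = -63/136 ≈ -0.46324)
F(y) = 2*y
S = 45885/136 (S = -3*((2*7 - 126) - 63/136) = -3*((14 - 126) - 63/136) = -3*(-112 - 63/136) = -3*(-15295/136) = 45885/136 ≈ 337.39)
-58*(295 + S) = -58*(295 + 45885/136) = -58*86005/136 = -2494145/68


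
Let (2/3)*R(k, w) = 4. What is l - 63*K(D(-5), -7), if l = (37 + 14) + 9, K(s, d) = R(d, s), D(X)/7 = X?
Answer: -318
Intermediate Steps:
R(k, w) = 6 (R(k, w) = (3/2)*4 = 6)
D(X) = 7*X
K(s, d) = 6
l = 60 (l = 51 + 9 = 60)
l - 63*K(D(-5), -7) = 60 - 63*6 = 60 - 378 = -318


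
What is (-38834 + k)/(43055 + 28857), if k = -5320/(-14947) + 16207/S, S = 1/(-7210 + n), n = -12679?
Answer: -4818611717259/1074868664 ≈ -4483.0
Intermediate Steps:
S = -1/19889 (S = 1/(-7210 - 12679) = 1/(-19889) = -1/19889 ≈ -5.0279e-5)
k = -4818031265461/14947 (k = -5320/(-14947) + 16207/(-1/19889) = -5320*(-1/14947) + 16207*(-19889) = 5320/14947 - 322341023 = -4818031265461/14947 ≈ -3.2234e+8)
(-38834 + k)/(43055 + 28857) = (-38834 - 4818031265461/14947)/(43055 + 28857) = -4818611717259/14947/71912 = -4818611717259/14947*1/71912 = -4818611717259/1074868664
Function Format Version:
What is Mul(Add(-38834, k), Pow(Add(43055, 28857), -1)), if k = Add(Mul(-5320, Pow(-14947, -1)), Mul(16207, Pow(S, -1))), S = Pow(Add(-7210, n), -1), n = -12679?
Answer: Rational(-4818611717259, 1074868664) ≈ -4483.0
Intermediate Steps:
S = Rational(-1, 19889) (S = Pow(Add(-7210, -12679), -1) = Pow(-19889, -1) = Rational(-1, 19889) ≈ -5.0279e-5)
k = Rational(-4818031265461, 14947) (k = Add(Mul(-5320, Pow(-14947, -1)), Mul(16207, Pow(Rational(-1, 19889), -1))) = Add(Mul(-5320, Rational(-1, 14947)), Mul(16207, -19889)) = Add(Rational(5320, 14947), -322341023) = Rational(-4818031265461, 14947) ≈ -3.2234e+8)
Mul(Add(-38834, k), Pow(Add(43055, 28857), -1)) = Mul(Add(-38834, Rational(-4818031265461, 14947)), Pow(Add(43055, 28857), -1)) = Mul(Rational(-4818611717259, 14947), Pow(71912, -1)) = Mul(Rational(-4818611717259, 14947), Rational(1, 71912)) = Rational(-4818611717259, 1074868664)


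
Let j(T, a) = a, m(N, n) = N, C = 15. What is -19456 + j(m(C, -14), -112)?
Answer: -19568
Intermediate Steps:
-19456 + j(m(C, -14), -112) = -19456 - 112 = -19568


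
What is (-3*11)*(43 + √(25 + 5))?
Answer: -1419 - 33*√30 ≈ -1599.7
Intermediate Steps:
(-3*11)*(43 + √(25 + 5)) = -33*(43 + √30) = -1419 - 33*√30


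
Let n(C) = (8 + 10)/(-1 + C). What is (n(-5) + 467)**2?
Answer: 215296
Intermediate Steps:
n(C) = 18/(-1 + C)
(n(-5) + 467)**2 = (18/(-1 - 5) + 467)**2 = (18/(-6) + 467)**2 = (18*(-1/6) + 467)**2 = (-3 + 467)**2 = 464**2 = 215296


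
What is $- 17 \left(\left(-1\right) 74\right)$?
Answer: $1258$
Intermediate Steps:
$- 17 \left(\left(-1\right) 74\right) = \left(-17\right) \left(-74\right) = 1258$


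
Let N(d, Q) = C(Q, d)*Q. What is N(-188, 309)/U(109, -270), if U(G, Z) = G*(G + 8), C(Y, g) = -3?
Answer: -103/1417 ≈ -0.072689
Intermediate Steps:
U(G, Z) = G*(8 + G)
N(d, Q) = -3*Q
N(-188, 309)/U(109, -270) = (-3*309)/((109*(8 + 109))) = -927/(109*117) = -927/12753 = -927*1/12753 = -103/1417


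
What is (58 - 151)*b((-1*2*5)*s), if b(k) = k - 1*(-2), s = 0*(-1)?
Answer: -186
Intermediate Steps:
s = 0
b(k) = 2 + k (b(k) = k + 2 = 2 + k)
(58 - 151)*b((-1*2*5)*s) = (58 - 151)*(2 + (-1*2*5)*0) = -93*(2 - 2*5*0) = -93*(2 - 10*0) = -93*(2 + 0) = -93*2 = -186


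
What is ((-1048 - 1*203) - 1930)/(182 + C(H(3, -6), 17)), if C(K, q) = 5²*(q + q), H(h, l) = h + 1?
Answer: -3181/1032 ≈ -3.0824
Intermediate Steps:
H(h, l) = 1 + h
C(K, q) = 50*q (C(K, q) = 25*(2*q) = 50*q)
((-1048 - 1*203) - 1930)/(182 + C(H(3, -6), 17)) = ((-1048 - 1*203) - 1930)/(182 + 50*17) = ((-1048 - 203) - 1930)/(182 + 850) = (-1251 - 1930)/1032 = -3181*1/1032 = -3181/1032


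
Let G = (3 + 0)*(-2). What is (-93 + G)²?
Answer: 9801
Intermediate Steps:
G = -6 (G = 3*(-2) = -6)
(-93 + G)² = (-93 - 6)² = (-99)² = 9801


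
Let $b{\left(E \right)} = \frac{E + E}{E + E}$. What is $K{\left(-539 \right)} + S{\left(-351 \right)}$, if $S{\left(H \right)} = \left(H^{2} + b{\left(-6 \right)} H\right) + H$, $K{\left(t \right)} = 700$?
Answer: $123199$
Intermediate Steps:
$b{\left(E \right)} = 1$ ($b{\left(E \right)} = \frac{2 E}{2 E} = 2 E \frac{1}{2 E} = 1$)
$S{\left(H \right)} = H^{2} + 2 H$ ($S{\left(H \right)} = \left(H^{2} + 1 H\right) + H = \left(H^{2} + H\right) + H = \left(H + H^{2}\right) + H = H^{2} + 2 H$)
$K{\left(-539 \right)} + S{\left(-351 \right)} = 700 - 351 \left(2 - 351\right) = 700 - -122499 = 700 + 122499 = 123199$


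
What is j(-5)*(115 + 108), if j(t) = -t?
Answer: 1115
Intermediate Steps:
j(-5)*(115 + 108) = (-1*(-5))*(115 + 108) = 5*223 = 1115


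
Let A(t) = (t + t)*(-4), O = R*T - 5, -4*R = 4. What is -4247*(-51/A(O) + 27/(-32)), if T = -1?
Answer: 165633/16 ≈ 10352.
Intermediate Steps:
R = -1 (R = -1/4*4 = -1)
O = -4 (O = -1*(-1) - 5 = 1 - 5 = -4)
A(t) = -8*t (A(t) = (2*t)*(-4) = -8*t)
-4247*(-51/A(O) + 27/(-32)) = -4247*(-51/((-8*(-4))) + 27/(-32)) = -4247*(-51/32 + 27*(-1/32)) = -4247*(-51*1/32 - 27/32) = -4247*(-51/32 - 27/32) = -4247*(-39/16) = 165633/16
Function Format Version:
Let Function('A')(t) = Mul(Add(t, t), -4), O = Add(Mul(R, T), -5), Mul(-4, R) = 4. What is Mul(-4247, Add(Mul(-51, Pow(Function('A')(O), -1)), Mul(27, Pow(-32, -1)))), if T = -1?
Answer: Rational(165633, 16) ≈ 10352.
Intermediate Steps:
R = -1 (R = Mul(Rational(-1, 4), 4) = -1)
O = -4 (O = Add(Mul(-1, -1), -5) = Add(1, -5) = -4)
Function('A')(t) = Mul(-8, t) (Function('A')(t) = Mul(Mul(2, t), -4) = Mul(-8, t))
Mul(-4247, Add(Mul(-51, Pow(Function('A')(O), -1)), Mul(27, Pow(-32, -1)))) = Mul(-4247, Add(Mul(-51, Pow(Mul(-8, -4), -1)), Mul(27, Pow(-32, -1)))) = Mul(-4247, Add(Mul(-51, Pow(32, -1)), Mul(27, Rational(-1, 32)))) = Mul(-4247, Add(Mul(-51, Rational(1, 32)), Rational(-27, 32))) = Mul(-4247, Add(Rational(-51, 32), Rational(-27, 32))) = Mul(-4247, Rational(-39, 16)) = Rational(165633, 16)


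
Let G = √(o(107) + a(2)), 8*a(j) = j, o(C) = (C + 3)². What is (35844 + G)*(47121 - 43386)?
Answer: 133877340 + 3735*√48401/2 ≈ 1.3429e+8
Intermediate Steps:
o(C) = (3 + C)²
a(j) = j/8
G = √48401/2 (G = √((3 + 107)² + (⅛)*2) = √(110² + ¼) = √(12100 + ¼) = √(48401/4) = √48401/2 ≈ 110.00)
(35844 + G)*(47121 - 43386) = (35844 + √48401/2)*(47121 - 43386) = (35844 + √48401/2)*3735 = 133877340 + 3735*√48401/2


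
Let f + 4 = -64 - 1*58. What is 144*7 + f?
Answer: 882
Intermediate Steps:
f = -126 (f = -4 + (-64 - 1*58) = -4 + (-64 - 58) = -4 - 122 = -126)
144*7 + f = 144*7 - 126 = 1008 - 126 = 882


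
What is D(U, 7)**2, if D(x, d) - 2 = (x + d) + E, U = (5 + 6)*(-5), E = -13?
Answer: 3481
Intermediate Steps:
U = -55 (U = 11*(-5) = -55)
D(x, d) = -11 + d + x (D(x, d) = 2 + ((x + d) - 13) = 2 + ((d + x) - 13) = 2 + (-13 + d + x) = -11 + d + x)
D(U, 7)**2 = (-11 + 7 - 55)**2 = (-59)**2 = 3481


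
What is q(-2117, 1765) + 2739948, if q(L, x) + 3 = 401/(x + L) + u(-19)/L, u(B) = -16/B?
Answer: 38793484187665/14158496 ≈ 2.7399e+6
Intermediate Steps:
q(L, x) = -3 + 401/(L + x) + 16/(19*L) (q(L, x) = -3 + (401/(x + L) + (-16/(-19))/L) = -3 + (401/(L + x) + (-16*(-1/19))/L) = -3 + (401/(L + x) + 16/(19*L)) = -3 + 401/(L + x) + 16/(19*L))
q(-2117, 1765) + 2739948 = (1/19)*(-57*(-2117)² + 16*1765 + 7635*(-2117) - 57*(-2117)*1765)/(-2117*(-2117 + 1765)) + 2739948 = (1/19)*(-1/2117)*(-57*4481689 + 28240 - 16163295 + 212980785)/(-352) + 2739948 = (1/19)*(-1/2117)*(-1/352)*(-255456273 + 28240 - 16163295 + 212980785) + 2739948 = (1/19)*(-1/2117)*(-1/352)*(-58610543) + 2739948 = -58610543/14158496 + 2739948 = 38793484187665/14158496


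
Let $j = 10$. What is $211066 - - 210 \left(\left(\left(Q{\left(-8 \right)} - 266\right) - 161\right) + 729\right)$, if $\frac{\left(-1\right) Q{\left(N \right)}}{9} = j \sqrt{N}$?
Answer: $274486 - 37800 i \sqrt{2} \approx 2.7449 \cdot 10^{5} - 53457.0 i$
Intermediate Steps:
$Q{\left(N \right)} = - 90 \sqrt{N}$ ($Q{\left(N \right)} = - 9 \cdot 10 \sqrt{N} = - 90 \sqrt{N}$)
$211066 - - 210 \left(\left(\left(Q{\left(-8 \right)} - 266\right) - 161\right) + 729\right) = 211066 - - 210 \left(\left(\left(- 90 \sqrt{-8} - 266\right) - 161\right) + 729\right) = 211066 - - 210 \left(\left(\left(- 90 \cdot 2 i \sqrt{2} - 266\right) - 161\right) + 729\right) = 211066 - - 210 \left(\left(\left(- 180 i \sqrt{2} - 266\right) - 161\right) + 729\right) = 211066 - - 210 \left(\left(\left(-266 - 180 i \sqrt{2}\right) - 161\right) + 729\right) = 211066 - - 210 \left(\left(-427 - 180 i \sqrt{2}\right) + 729\right) = 211066 - - 210 \left(302 - 180 i \sqrt{2}\right) = 211066 - \left(-63420 + 37800 i \sqrt{2}\right) = 211066 + \left(63420 - 37800 i \sqrt{2}\right) = 274486 - 37800 i \sqrt{2}$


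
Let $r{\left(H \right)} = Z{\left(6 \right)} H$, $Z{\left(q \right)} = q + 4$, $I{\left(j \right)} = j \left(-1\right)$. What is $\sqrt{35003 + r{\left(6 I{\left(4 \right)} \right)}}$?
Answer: $\sqrt{34763} \approx 186.45$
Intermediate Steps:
$I{\left(j \right)} = - j$
$Z{\left(q \right)} = 4 + q$
$r{\left(H \right)} = 10 H$ ($r{\left(H \right)} = \left(4 + 6\right) H = 10 H$)
$\sqrt{35003 + r{\left(6 I{\left(4 \right)} \right)}} = \sqrt{35003 + 10 \cdot 6 \left(\left(-1\right) 4\right)} = \sqrt{35003 + 10 \cdot 6 \left(-4\right)} = \sqrt{35003 + 10 \left(-24\right)} = \sqrt{35003 - 240} = \sqrt{34763}$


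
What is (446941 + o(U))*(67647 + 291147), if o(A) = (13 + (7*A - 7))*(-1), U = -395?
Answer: 161349661800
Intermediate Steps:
o(A) = -6 - 7*A (o(A) = (13 + (-7 + 7*A))*(-1) = (6 + 7*A)*(-1) = -6 - 7*A)
(446941 + o(U))*(67647 + 291147) = (446941 + (-6 - 7*(-395)))*(67647 + 291147) = (446941 + (-6 + 2765))*358794 = (446941 + 2759)*358794 = 449700*358794 = 161349661800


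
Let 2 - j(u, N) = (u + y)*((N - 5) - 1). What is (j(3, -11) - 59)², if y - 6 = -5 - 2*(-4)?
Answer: 21609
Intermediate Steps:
y = 9 (y = 6 + (-5 - 2*(-4)) = 6 + (-5 + 8) = 6 + 3 = 9)
j(u, N) = 2 - (-6 + N)*(9 + u) (j(u, N) = 2 - (u + 9)*((N - 5) - 1) = 2 - (9 + u)*((-5 + N) - 1) = 2 - (9 + u)*(-6 + N) = 2 - (-6 + N)*(9 + u))
(j(3, -11) - 59)² = ((56 - 9*(-11) + 6*3 - 1*(-11)*3) - 59)² = ((56 + 99 + 18 + 33) - 59)² = (206 - 59)² = 147² = 21609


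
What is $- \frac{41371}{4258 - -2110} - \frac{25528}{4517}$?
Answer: $- \frac{349435111}{28764256} \approx -12.148$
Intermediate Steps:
$- \frac{41371}{4258 - -2110} - \frac{25528}{4517} = - \frac{41371}{4258 + 2110} - \frac{25528}{4517} = - \frac{41371}{6368} - \frac{25528}{4517} = - \frac{349435111}{28764256}$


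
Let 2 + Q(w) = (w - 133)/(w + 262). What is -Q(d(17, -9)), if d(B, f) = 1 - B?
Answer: 641/246 ≈ 2.6057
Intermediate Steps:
Q(w) = -2 + (-133 + w)/(262 + w) (Q(w) = -2 + (w - 133)/(w + 262) = -2 + (-133 + w)/(262 + w))
-Q(d(17, -9)) = -(-657 - (1 - 1*17))/(262 + (1 - 1*17)) = -(-657 - (1 - 17))/(262 + (1 - 17)) = -(-657 - 1*(-16))/(262 - 16) = -(-657 + 16)/246 = -(-641)/246 = -1*(-641/246) = 641/246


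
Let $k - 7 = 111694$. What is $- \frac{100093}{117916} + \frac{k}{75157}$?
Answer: $\frac{5648645515}{8862212812} \approx 0.63739$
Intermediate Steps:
$k = 111701$ ($k = 7 + 111694 = 111701$)
$- \frac{100093}{117916} + \frac{k}{75157} = - \frac{100093}{117916} + \frac{111701}{75157} = \frac{5648645515}{8862212812}$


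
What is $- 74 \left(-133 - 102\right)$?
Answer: $17390$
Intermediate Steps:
$- 74 \left(-133 - 102\right) = \left(-74\right) \left(-235\right) = 17390$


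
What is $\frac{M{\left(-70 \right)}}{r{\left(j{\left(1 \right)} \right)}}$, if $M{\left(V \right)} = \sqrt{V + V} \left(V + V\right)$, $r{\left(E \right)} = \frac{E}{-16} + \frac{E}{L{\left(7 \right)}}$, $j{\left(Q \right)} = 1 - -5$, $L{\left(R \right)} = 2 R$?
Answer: $- \frac{15680 i \sqrt{35}}{3} \approx - 30921.0 i$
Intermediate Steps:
$j{\left(Q \right)} = 6$ ($j{\left(Q \right)} = 1 + 5 = 6$)
$r{\left(E \right)} = \frac{E}{112}$ ($r{\left(E \right)} = \frac{E}{-16} + \frac{E}{2 \cdot 7} = E \left(- \frac{1}{16}\right) + \frac{E}{14} = - \frac{E}{16} + E \frac{1}{14} = - \frac{E}{16} + \frac{E}{14} = \frac{E}{112}$)
$M{\left(V \right)} = 2 \sqrt{2} V^{\frac{3}{2}}$ ($M{\left(V \right)} = \sqrt{2 V} 2 V = \sqrt{2} \sqrt{V} 2 V = 2 \sqrt{2} V^{\frac{3}{2}}$)
$\frac{M{\left(-70 \right)}}{r{\left(j{\left(1 \right)} \right)}} = \frac{2 \sqrt{2} \left(-70\right)^{\frac{3}{2}}}{\frac{1}{112} \cdot 6} = \frac{2 \sqrt{2} \left(- 70 i \sqrt{70}\right)}{\frac{3}{56}} = - 280 i \sqrt{35} \cdot \frac{56}{3} = - \frac{15680 i \sqrt{35}}{3}$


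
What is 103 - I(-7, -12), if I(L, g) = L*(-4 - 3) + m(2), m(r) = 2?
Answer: 52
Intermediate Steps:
I(L, g) = 2 - 7*L (I(L, g) = L*(-4 - 3) + 2 = L*(-7) + 2 = -7*L + 2 = 2 - 7*L)
103 - I(-7, -12) = 103 - (2 - 7*(-7)) = 103 - (2 + 49) = 103 - 1*51 = 103 - 51 = 52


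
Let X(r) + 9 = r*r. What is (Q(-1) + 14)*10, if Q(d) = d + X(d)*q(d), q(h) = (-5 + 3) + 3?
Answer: 50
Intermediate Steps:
X(r) = -9 + r² (X(r) = -9 + r*r = -9 + r²)
q(h) = 1 (q(h) = -2 + 3 = 1)
Q(d) = -9 + d + d² (Q(d) = d + (-9 + d²)*1 = d + (-9 + d²) = -9 + d + d²)
(Q(-1) + 14)*10 = ((-9 - 1 + (-1)²) + 14)*10 = ((-9 - 1 + 1) + 14)*10 = (-9 + 14)*10 = 5*10 = 50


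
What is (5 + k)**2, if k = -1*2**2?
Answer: 1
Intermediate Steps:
k = -4 (k = -1*4 = -4)
(5 + k)**2 = (5 - 4)**2 = 1**2 = 1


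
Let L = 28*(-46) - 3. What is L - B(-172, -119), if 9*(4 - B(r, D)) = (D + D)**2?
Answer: 44989/9 ≈ 4998.8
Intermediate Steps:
L = -1291 (L = -1288 - 3 = -1291)
B(r, D) = 4 - 4*D**2/9 (B(r, D) = 4 - (D + D)**2/9 = 4 - 4*D**2/9)
L - B(-172, -119) = -1291 - (4 - 4/9*(-119)**2) = -1291 - (4 - 4/9*14161) = -1291 - (4 - 56644/9) = -1291 - 1*(-56608/9) = -1291 + 56608/9 = 44989/9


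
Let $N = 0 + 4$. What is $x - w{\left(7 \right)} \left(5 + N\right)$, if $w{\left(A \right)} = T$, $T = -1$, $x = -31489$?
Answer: $-31480$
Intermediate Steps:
$N = 4$
$w{\left(A \right)} = -1$
$x - w{\left(7 \right)} \left(5 + N\right) = -31489 - - (5 + 4) = -31489 - \left(-1\right) 9 = -31489 - -9 = -31489 + 9 = -31480$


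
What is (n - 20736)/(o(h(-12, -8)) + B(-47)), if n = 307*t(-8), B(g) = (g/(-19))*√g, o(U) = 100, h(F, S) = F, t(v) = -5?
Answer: -803983100/3713823 + 19888003*I*√47/3713823 ≈ -216.48 + 36.713*I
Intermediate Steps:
B(g) = -g^(3/2)/19 (B(g) = (g*(-1/19))*√g = (-g/19)*√g = -g^(3/2)/19)
n = -1535 (n = 307*(-5) = -1535)
(n - 20736)/(o(h(-12, -8)) + B(-47)) = (-1535 - 20736)/(100 - (-47)*I*√47/19) = -22271/(100 - (-47)*I*√47/19) = -22271/(100 + 47*I*√47/19)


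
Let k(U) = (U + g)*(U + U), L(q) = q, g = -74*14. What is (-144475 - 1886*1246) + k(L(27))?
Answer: -2548917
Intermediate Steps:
g = -1036
k(U) = 2*U*(-1036 + U) (k(U) = (U - 1036)*(U + U) = (-1036 + U)*(2*U) = 2*U*(-1036 + U))
(-144475 - 1886*1246) + k(L(27)) = (-144475 - 1886*1246) + 2*27*(-1036 + 27) = (-144475 - 2349956) + 2*27*(-1009) = -2494431 - 54486 = -2548917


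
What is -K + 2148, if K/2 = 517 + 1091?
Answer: -1068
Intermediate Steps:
K = 3216 (K = 2*(517 + 1091) = 2*1608 = 3216)
-K + 2148 = -1*3216 + 2148 = -3216 + 2148 = -1068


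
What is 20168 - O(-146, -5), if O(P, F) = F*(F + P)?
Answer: 19413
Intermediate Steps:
20168 - O(-146, -5) = 20168 - (-5)*(-5 - 146) = 20168 - (-5)*(-151) = 20168 - 1*755 = 20168 - 755 = 19413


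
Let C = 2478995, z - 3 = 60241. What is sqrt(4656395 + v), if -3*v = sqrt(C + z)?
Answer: sqrt(41907555 - 3*sqrt(2539239))/3 ≈ 2157.7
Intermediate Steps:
z = 60244 (z = 3 + 60241 = 60244)
v = -sqrt(2539239)/3 (v = -sqrt(2478995 + 60244)/3 = -sqrt(2539239)/3 ≈ -531.17)
sqrt(4656395 + v) = sqrt(4656395 - sqrt(2539239)/3)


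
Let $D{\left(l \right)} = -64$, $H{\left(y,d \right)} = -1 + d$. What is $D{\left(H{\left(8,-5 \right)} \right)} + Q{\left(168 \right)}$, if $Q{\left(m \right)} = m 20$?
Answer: $3296$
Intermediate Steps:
$Q{\left(m \right)} = 20 m$
$D{\left(H{\left(8,-5 \right)} \right)} + Q{\left(168 \right)} = -64 + 20 \cdot 168 = -64 + 3360 = 3296$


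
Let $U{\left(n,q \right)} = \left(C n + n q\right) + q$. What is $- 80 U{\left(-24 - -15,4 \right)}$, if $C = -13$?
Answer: $-6800$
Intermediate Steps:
$U{\left(n,q \right)} = q - 13 n + n q$ ($U{\left(n,q \right)} = \left(- 13 n + n q\right) + q = q - 13 n + n q$)
$- 80 U{\left(-24 - -15,4 \right)} = - 80 \left(4 - 13 \left(-24 - -15\right) + \left(-24 - -15\right) 4\right) = - 80 \left(4 - 13 \left(-24 + 15\right) + \left(-24 + 15\right) 4\right) = - 80 \left(4 - -117 - 36\right) = - 80 \left(4 + 117 - 36\right) = \left(-80\right) 85 = -6800$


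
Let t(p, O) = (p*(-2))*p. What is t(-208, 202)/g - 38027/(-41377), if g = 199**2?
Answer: -2074361829/1638570577 ≈ -1.2660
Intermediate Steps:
t(p, O) = -2*p**2 (t(p, O) = (-2*p)*p = -2*p**2)
g = 39601
t(-208, 202)/g - 38027/(-41377) = -2*(-208)**2/39601 - 38027/(-41377) = -2*43264*(1/39601) - 38027*(-1/41377) = -86528*1/39601 + 38027/41377 = -86528/39601 + 38027/41377 = -2074361829/1638570577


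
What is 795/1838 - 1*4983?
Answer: -9157959/1838 ≈ -4982.6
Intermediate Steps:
795/1838 - 1*4983 = 795*(1/1838) - 4983 = 795/1838 - 4983 = -9157959/1838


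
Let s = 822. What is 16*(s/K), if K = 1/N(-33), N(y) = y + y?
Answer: -868032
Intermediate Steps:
N(y) = 2*y
K = -1/66 (K = 1/(2*(-33)) = 1/(-66) = -1/66 ≈ -0.015152)
16*(s/K) = 16*(822/(-1/66)) = 16*(822*(-66)) = 16*(-54252) = -868032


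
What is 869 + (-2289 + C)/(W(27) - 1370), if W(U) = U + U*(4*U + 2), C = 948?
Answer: 1412522/1627 ≈ 868.18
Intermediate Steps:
W(U) = U + U*(2 + 4*U)
869 + (-2289 + C)/(W(27) - 1370) = 869 + (-2289 + 948)/(27*(3 + 4*27) - 1370) = 869 - 1341/(27*(3 + 108) - 1370) = 869 - 1341/(27*111 - 1370) = 869 - 1341/(2997 - 1370) = 869 - 1341/1627 = 1412522/1627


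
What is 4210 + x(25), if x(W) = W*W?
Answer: 4835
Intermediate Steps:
x(W) = W**2
4210 + x(25) = 4210 + 25**2 = 4210 + 625 = 4835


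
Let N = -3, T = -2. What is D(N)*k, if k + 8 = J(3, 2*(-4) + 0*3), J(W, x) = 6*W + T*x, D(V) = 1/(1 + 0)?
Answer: 26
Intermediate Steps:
D(V) = 1 (D(V) = 1/1 = 1)
J(W, x) = -2*x + 6*W (J(W, x) = 6*W - 2*x = -2*x + 6*W)
k = 26 (k = -8 + (-2*(2*(-4) + 0*3) + 6*3) = -8 + (-2*(-8 + 0) + 18) = -8 + (-2*(-8) + 18) = -8 + (16 + 18) = -8 + 34 = 26)
D(N)*k = 1*26 = 26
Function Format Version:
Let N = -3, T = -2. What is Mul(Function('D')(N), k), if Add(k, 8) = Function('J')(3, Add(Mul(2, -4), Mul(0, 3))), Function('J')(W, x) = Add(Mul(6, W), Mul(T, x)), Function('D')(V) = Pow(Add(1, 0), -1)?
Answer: 26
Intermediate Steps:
Function('D')(V) = 1 (Function('D')(V) = Pow(1, -1) = 1)
Function('J')(W, x) = Add(Mul(-2, x), Mul(6, W)) (Function('J')(W, x) = Add(Mul(6, W), Mul(-2, x)) = Add(Mul(-2, x), Mul(6, W)))
k = 26 (k = Add(-8, Add(Mul(-2, Add(Mul(2, -4), Mul(0, 3))), Mul(6, 3))) = Add(-8, Add(Mul(-2, Add(-8, 0)), 18)) = Add(-8, Add(Mul(-2, -8), 18)) = Add(-8, Add(16, 18)) = Add(-8, 34) = 26)
Mul(Function('D')(N), k) = Mul(1, 26) = 26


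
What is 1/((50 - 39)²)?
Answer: 1/121 ≈ 0.0082645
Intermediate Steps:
1/((50 - 39)²) = 1/(11²) = 1/121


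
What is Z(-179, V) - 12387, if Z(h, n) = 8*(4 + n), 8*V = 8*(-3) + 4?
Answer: -12375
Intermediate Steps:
V = -5/2 (V = (8*(-3) + 4)/8 = (-24 + 4)/8 = (1/8)*(-20) = -5/2 ≈ -2.5000)
Z(h, n) = 32 + 8*n
Z(-179, V) - 12387 = (32 + 8*(-5/2)) - 12387 = (32 - 20) - 12387 = 12 - 12387 = -12375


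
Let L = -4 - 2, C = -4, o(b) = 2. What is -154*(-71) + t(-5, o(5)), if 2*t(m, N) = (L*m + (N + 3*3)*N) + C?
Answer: 10958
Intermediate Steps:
L = -6
t(m, N) = -2 - 3*m + N*(9 + N)/2 (t(m, N) = ((-6*m + (N + 3*3)*N) - 4)/2 = ((-6*m + (N + 9)*N) - 4)/2 = ((-6*m + (9 + N)*N) - 4)/2 = ((-6*m + N*(9 + N)) - 4)/2 = (-4 - 6*m + N*(9 + N))/2 = -2 - 3*m + N*(9 + N)/2)
-154*(-71) + t(-5, o(5)) = -154*(-71) + (-2 + (½)*2² - 3*(-5) + (9/2)*2) = 10934 + (-2 + (½)*4 + 15 + 9) = 10934 + (-2 + 2 + 15 + 9) = 10934 + 24 = 10958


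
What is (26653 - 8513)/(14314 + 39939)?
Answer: 18140/54253 ≈ 0.33436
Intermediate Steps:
(26653 - 8513)/(14314 + 39939) = 18140/54253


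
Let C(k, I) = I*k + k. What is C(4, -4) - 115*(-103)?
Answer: 11833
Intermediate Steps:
C(k, I) = k + I*k
C(4, -4) - 115*(-103) = 4*(1 - 4) - 115*(-103) = 4*(-3) + 11845 = -12 + 11845 = 11833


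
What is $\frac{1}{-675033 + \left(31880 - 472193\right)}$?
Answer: $- \frac{1}{1115346} \approx -8.9658 \cdot 10^{-7}$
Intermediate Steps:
$\frac{1}{-675033 + \left(31880 - 472193\right)} = \frac{1}{-675033 - 440313} = \frac{1}{-1115346} = - \frac{1}{1115346}$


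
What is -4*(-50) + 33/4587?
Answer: 27801/139 ≈ 200.01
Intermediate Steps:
-4*(-50) + 33/4587 = 200 + 33*(1/4587) = 200 + 1/139 = 27801/139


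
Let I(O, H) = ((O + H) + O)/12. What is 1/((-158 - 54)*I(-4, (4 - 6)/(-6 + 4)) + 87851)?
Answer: 3/263924 ≈ 1.1367e-5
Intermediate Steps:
I(O, H) = O/6 + H/12 (I(O, H) = ((H + O) + O)*(1/12) = (H + 2*O)*(1/12) = O/6 + H/12)
1/((-158 - 54)*I(-4, (4 - 6)/(-6 + 4)) + 87851) = 1/((-158 - 54)*((⅙)*(-4) + ((4 - 6)/(-6 + 4))/12) + 87851) = 1/(-212*(-⅔ + (-2/(-2))/12) + 87851) = 1/(-212*(-⅔ + (-2*(-½))/12) + 87851) = 1/(-212*(-⅔ + (1/12)*1) + 87851) = 1/(-212*(-⅔ + 1/12) + 87851) = 1/(-212*(-7/12) + 87851) = 1/(371/3 + 87851) = 1/(263924/3) = 3/263924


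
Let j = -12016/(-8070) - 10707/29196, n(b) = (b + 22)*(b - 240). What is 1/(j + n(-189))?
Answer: 4363180/312596201289 ≈ 1.3958e-5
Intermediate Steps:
n(b) = (-240 + b)*(22 + b) (n(b) = (22 + b)*(-240 + b) = (-240 + b)*(22 + b))
j = 4896549/4363180 (j = -12016*(-1/8070) - 10707*1/29196 = 6008/4035 - 3569/9732 = 4896549/4363180 ≈ 1.1222)
1/(j + n(-189)) = 1/(4896549/4363180 + (-5280 + (-189)² - 218*(-189))) = 1/(4896549/4363180 + (-5280 + 35721 + 41202)) = 1/(4896549/4363180 + 71643) = 1/(312596201289/4363180) = 4363180/312596201289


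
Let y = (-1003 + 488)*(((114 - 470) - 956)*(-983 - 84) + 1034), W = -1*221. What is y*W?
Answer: 159447758470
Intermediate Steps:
W = -221
y = -721483070 (y = -515*((-356 - 956)*(-1067) + 1034) = -515*(-1312*(-1067) + 1034) = -515*(1399904 + 1034) = -515*1400938 = -721483070)
y*W = -721483070*(-221) = 159447758470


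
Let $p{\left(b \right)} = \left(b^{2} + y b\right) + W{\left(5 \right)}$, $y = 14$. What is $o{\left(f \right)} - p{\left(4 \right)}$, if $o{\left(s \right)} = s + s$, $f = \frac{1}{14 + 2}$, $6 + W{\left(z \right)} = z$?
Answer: $- \frac{567}{8} \approx -70.875$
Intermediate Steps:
$W{\left(z \right)} = -6 + z$
$f = \frac{1}{16} \approx 0.0625$
$p{\left(b \right)} = -1 + b^{2} + 14 b$ ($p{\left(b \right)} = \left(b^{2} + 14 b\right) + \left(-6 + 5\right) = \left(b^{2} + 14 b\right) - 1 = -1 + b^{2} + 14 b$)
$o{\left(s \right)} = 2 s$
$o{\left(f \right)} - p{\left(4 \right)} = 2 \cdot \frac{1}{16} - \left(-1 + 4^{2} + 14 \cdot 4\right) = \frac{1}{8} - \left(-1 + 16 + 56\right) = \frac{1}{8} - 71 = - \frac{567}{8}$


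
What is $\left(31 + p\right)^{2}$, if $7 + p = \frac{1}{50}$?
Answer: $\frac{1442401}{2500} \approx 576.96$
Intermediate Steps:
$p = - \frac{349}{50}$ ($p = -7 + \frac{1}{50} = - \frac{349}{50} \approx -6.98$)
$\left(31 + p\right)^{2} = \left(31 - \frac{349}{50}\right)^{2} = \left(\frac{1201}{50}\right)^{2} = \frac{1442401}{2500}$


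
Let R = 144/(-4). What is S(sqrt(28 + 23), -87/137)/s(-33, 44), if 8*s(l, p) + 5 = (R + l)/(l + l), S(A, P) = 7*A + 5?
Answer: -880/87 - 1232*sqrt(51)/87 ≈ -111.24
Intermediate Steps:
S(A, P) = 5 + 7*A
R = -36 (R = 144*(-1/4) = -36)
s(l, p) = -5/8 + (-36 + l)/(16*l) (s(l, p) = -5/8 + ((-36 + l)/(l + l))/8 = -5/8 + ((-36 + l)/((2*l)))/8 = -5/8 + ((-36 + l)*(1/(2*l)))/8 = -5/8 + ((-36 + l)/(2*l))/8 = -5/8 + (-36 + l)/(16*l))
S(sqrt(28 + 23), -87/137)/s(-33, 44) = (5 + 7*sqrt(28 + 23))/(((9/16)*(-4 - 1*(-33))/(-33))) = (5 + 7*sqrt(51))/(((9/16)*(-1/33)*(-4 + 33))) = (5 + 7*sqrt(51))/(((9/16)*(-1/33)*29)) = (5 + 7*sqrt(51))/(-87/176) = (5 + 7*sqrt(51))*(-176/87) = -880/87 - 1232*sqrt(51)/87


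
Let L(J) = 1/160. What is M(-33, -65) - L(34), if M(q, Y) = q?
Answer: -5281/160 ≈ -33.006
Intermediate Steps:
L(J) = 1/160
M(-33, -65) - L(34) = -33 - 1*1/160 = -33 - 1/160 = -5281/160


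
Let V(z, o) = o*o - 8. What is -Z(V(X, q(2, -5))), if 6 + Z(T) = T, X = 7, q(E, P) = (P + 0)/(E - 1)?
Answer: -11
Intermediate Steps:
q(E, P) = P/(-1 + E)
V(z, o) = -8 + o² (V(z, o) = o² - 8 = -8 + o²)
Z(T) = -6 + T
-Z(V(X, q(2, -5))) = -(-6 + (-8 + (-5/(-1 + 2))²)) = -(-6 + (-8 + (-5/1)²)) = -(-6 + (-8 + (-5*1)²)) = -(-6 + (-8 + (-5)²)) = -(-6 + (-8 + 25)) = -(-6 + 17) = -1*11 = -11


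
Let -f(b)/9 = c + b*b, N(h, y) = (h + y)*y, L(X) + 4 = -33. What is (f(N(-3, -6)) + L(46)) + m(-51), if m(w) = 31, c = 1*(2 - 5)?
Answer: -26223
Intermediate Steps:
L(X) = -37 (L(X) = -4 - 33 = -37)
c = -3 (c = 1*(-3) = -3)
N(h, y) = y*(h + y)
f(b) = 27 - 9*b² (f(b) = -9*(-3 + b*b) = -9*(-3 + b²) = 27 - 9*b²)
(f(N(-3, -6)) + L(46)) + m(-51) = ((27 - 9*36*(-3 - 6)²) - 37) + 31 = ((27 - 9*(-6*(-9))²) - 37) + 31 = ((27 - 9*54²) - 37) + 31 = ((27 - 9*2916) - 37) + 31 = ((27 - 26244) - 37) + 31 = (-26217 - 37) + 31 = -26254 + 31 = -26223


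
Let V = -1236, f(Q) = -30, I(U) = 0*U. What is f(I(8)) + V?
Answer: -1266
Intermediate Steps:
I(U) = 0
f(I(8)) + V = -30 - 1236 = -1266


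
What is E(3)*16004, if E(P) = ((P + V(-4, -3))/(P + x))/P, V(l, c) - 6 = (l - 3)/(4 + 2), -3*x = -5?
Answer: 188047/21 ≈ 8954.6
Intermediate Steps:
x = 5/3 (x = -1/3*(-5) = 5/3 ≈ 1.6667)
V(l, c) = 11/2 + l/6 (V(l, c) = 6 + (l - 3)/(4 + 2) = 6 + (-3 + l)/6 = 6 + (-3 + l)*(1/6) = 6 + (-1/2 + l/6) = 11/2 + l/6)
E(P) = (29/6 + P)/(P*(5/3 + P)) (E(P) = ((P + (11/2 + (1/6)*(-4)))/(P + 5/3))/P = ((P + (11/2 - 2/3))/(5/3 + P))/P = ((P + 29/6)/(5/3 + P))/P = ((29/6 + P)/(5/3 + P))/P = (29/6 + P)/(P*(5/3 + P)))
E(3)*16004 = ((1/2)*(29 + 6*3)/(3*(5 + 3*3)))*16004 = ((1/2)*(1/3)*(29 + 18)/(5 + 9))*16004 = ((1/2)*(1/3)*47/14)*16004 = ((1/2)*(1/3)*(1/14)*47)*16004 = (47/84)*16004 = 188047/21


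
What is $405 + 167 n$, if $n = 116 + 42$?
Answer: $26791$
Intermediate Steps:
$n = 158$
$405 + 167 n = 405 + 167 \cdot 158 = 405 + 26386 = 26791$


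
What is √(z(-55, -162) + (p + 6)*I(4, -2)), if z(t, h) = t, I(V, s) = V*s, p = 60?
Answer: I*√583 ≈ 24.145*I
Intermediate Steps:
√(z(-55, -162) + (p + 6)*I(4, -2)) = √(-55 + (60 + 6)*(4*(-2))) = √(-55 + 66*(-8)) = √(-55 - 528) = √(-583) = I*√583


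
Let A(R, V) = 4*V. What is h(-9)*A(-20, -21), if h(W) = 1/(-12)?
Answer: 7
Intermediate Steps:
h(W) = -1/12
h(-9)*A(-20, -21) = -(-21)/3 = -1/12*(-84) = 7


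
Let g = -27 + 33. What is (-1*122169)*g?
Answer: -733014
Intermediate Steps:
g = 6
(-1*122169)*g = -1*122169*6 = -122169*6 = -733014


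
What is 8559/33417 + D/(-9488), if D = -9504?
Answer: 2769465/2201809 ≈ 1.2578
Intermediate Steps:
8559/33417 + D/(-9488) = 8559/33417 - 9504/(-9488) = 8559*(1/33417) - 9504*(-1/9488) = 951/3713 + 594/593 = 2769465/2201809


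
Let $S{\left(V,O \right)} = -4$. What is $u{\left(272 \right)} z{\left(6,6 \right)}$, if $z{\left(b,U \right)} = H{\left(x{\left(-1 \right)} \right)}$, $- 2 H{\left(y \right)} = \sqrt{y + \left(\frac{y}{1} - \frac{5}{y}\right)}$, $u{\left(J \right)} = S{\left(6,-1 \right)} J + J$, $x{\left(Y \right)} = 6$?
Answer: $68 \sqrt{402} \approx 1363.4$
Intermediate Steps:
$u{\left(J \right)} = - 3 J$ ($u{\left(J \right)} = - 4 J + J = - 3 J$)
$H{\left(y \right)} = - \frac{\sqrt{- \frac{5}{y} + 2 y}}{2}$ ($H{\left(y \right)} = - \frac{\sqrt{y + \left(\frac{y}{1} - \frac{5}{y}\right)}}{2} = - \frac{\sqrt{y + \left(y 1 - \frac{5}{y}\right)}}{2} = - \frac{\sqrt{y + \left(y - \frac{5}{y}\right)}}{2} = - \frac{\sqrt{- \frac{5}{y} + 2 y}}{2}$)
$z{\left(b,U \right)} = - \frac{\sqrt{402}}{12}$ ($z{\left(b,U \right)} = - \frac{\sqrt{- \frac{5}{6} + 2 \cdot 6}}{2} = - \frac{\sqrt{\left(-5\right) \frac{1}{6} + 12}}{2} = - \frac{\sqrt{- \frac{5}{6} + 12}}{2} = - \frac{\sqrt{\frac{67}{6}}}{2} = - \frac{\frac{1}{6} \sqrt{402}}{2} = - \frac{\sqrt{402}}{12}$)
$u{\left(272 \right)} z{\left(6,6 \right)} = \left(-3\right) 272 \left(- \frac{\sqrt{402}}{12}\right) = - 816 \left(- \frac{\sqrt{402}}{12}\right) = 68 \sqrt{402}$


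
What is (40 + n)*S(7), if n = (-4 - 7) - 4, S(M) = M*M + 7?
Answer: 1400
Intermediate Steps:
S(M) = 7 + M² (S(M) = M² + 7 = 7 + M²)
n = -15 (n = -11 - 4 = -15)
(40 + n)*S(7) = (40 - 15)*(7 + 7²) = 25*(7 + 49) = 25*56 = 1400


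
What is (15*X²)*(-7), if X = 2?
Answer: -420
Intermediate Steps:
(15*X²)*(-7) = (15*2²)*(-7) = (15*4)*(-7) = 60*(-7) = -420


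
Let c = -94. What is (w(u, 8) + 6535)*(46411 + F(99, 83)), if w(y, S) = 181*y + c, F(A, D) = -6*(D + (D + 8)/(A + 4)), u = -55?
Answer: -16615924402/103 ≈ -1.6132e+8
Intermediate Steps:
F(A, D) = -6*D - 6*(8 + D)/(4 + A) (F(A, D) = -6*(D + (8 + D)/(4 + A)) = -6*D - 6*(8 + D)/(4 + A))
w(y, S) = -94 + 181*y (w(y, S) = 181*y - 94 = -94 + 181*y)
(w(u, 8) + 6535)*(46411 + F(99, 83)) = ((-94 + 181*(-55)) + 6535)*(46411 + 6*(-8 - 5*83 - 1*99*83)/(4 + 99)) = ((-94 - 9955) + 6535)*(46411 + 6*(-8 - 415 - 8217)/103) = (-10049 + 6535)*(46411 + 6*(1/103)*(-8640)) = -3514*(46411 - 51840/103) = -3514*4728493/103 = -16615924402/103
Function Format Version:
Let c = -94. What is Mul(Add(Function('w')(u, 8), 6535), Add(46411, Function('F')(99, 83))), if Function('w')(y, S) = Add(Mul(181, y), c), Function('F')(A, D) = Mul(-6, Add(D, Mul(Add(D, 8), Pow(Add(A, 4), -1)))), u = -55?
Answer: Rational(-16615924402, 103) ≈ -1.6132e+8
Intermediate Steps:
Function('F')(A, D) = Add(Mul(-6, D), Mul(-6, Pow(Add(4, A), -1), Add(8, D))) (Function('F')(A, D) = Mul(-6, Add(D, Mul(Add(8, D), Pow(Add(4, A), -1)))) = Mul(-6, Add(D, Mul(Pow(Add(4, A), -1), Add(8, D)))) = Add(Mul(-6, D), Mul(-6, Pow(Add(4, A), -1), Add(8, D))))
Function('w')(y, S) = Add(-94, Mul(181, y)) (Function('w')(y, S) = Add(Mul(181, y), -94) = Add(-94, Mul(181, y)))
Mul(Add(Function('w')(u, 8), 6535), Add(46411, Function('F')(99, 83))) = Mul(Add(Add(-94, Mul(181, -55)), 6535), Add(46411, Mul(6, Pow(Add(4, 99), -1), Add(-8, Mul(-5, 83), Mul(-1, 99, 83))))) = Mul(Add(Add(-94, -9955), 6535), Add(46411, Mul(6, Pow(103, -1), Add(-8, -415, -8217)))) = Mul(Add(-10049, 6535), Add(46411, Mul(6, Rational(1, 103), -8640))) = Mul(-3514, Add(46411, Rational(-51840, 103))) = Mul(-3514, Rational(4728493, 103)) = Rational(-16615924402, 103)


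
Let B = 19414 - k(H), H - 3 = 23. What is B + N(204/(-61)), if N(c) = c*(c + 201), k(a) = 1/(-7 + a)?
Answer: 1325813733/70699 ≈ 18753.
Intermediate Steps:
H = 26 (H = 3 + 23 = 26)
N(c) = c*(201 + c)
B = 368865/19 (B = 19414 - 1/(-7 + 26) = 19414 - 1/19 = 368865/19 ≈ 19414.)
B + N(204/(-61)) = 368865/19 + (204/(-61))*(201 + 204/(-61)) = 368865/19 + (204*(-1/61))*(201 + 204*(-1/61)) = 368865/19 - 204*(201 - 204/61)/61 = 368865/19 - 204/61*12057/61 = 368865/19 - 2459628/3721 = 1325813733/70699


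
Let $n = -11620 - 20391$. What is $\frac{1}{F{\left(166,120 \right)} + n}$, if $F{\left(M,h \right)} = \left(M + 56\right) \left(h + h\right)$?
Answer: $\frac{1}{21269} \approx 4.7017 \cdot 10^{-5}$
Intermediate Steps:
$F{\left(M,h \right)} = 2 h \left(56 + M\right)$ ($F{\left(M,h \right)} = \left(56 + M\right) 2 h = 2 h \left(56 + M\right)$)
$n = -32011$
$\frac{1}{F{\left(166,120 \right)} + n} = \frac{1}{2 \cdot 120 \left(56 + 166\right) - 32011} = \frac{1}{2 \cdot 120 \cdot 222 - 32011} = \frac{1}{53280 - 32011} = \frac{1}{21269}$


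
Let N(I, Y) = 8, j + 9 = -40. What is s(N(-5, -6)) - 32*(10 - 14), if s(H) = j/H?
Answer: 975/8 ≈ 121.88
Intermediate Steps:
j = -49 (j = -9 - 40 = -49)
s(H) = -49/H
s(N(-5, -6)) - 32*(10 - 14) = -49/8 - 32*(10 - 14) = -49*⅛ - 32*(-4) = -49/8 + 128 = 975/8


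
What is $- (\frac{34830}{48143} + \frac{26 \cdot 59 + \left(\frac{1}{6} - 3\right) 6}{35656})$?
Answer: $- \frac{1314931411}{1716586808} \approx -0.76602$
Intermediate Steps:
$- (\frac{34830}{48143} + \frac{26 \cdot 59 + \left(\frac{1}{6} - 3\right) 6}{35656}) = - (34830 \cdot \frac{1}{48143} + \left(1534 + \left(\frac{1}{6} - 3\right) 6\right) \frac{1}{35656}) = - (\frac{34830}{48143} + \left(1534 - 17\right) \frac{1}{35656}) = - (\frac{34830}{48143} + 1517 \cdot \frac{1}{35656}) = - (\frac{34830}{48143} + \frac{1517}{35656}) = \left(-1\right) \frac{1314931411}{1716586808} = - \frac{1314931411}{1716586808}$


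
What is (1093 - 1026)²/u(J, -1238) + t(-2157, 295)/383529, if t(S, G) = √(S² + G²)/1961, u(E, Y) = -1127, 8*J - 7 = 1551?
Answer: -4489/1127 + √4739674/752100369 ≈ -3.9831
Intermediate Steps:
J = 779/4 (J = 7/8 + (⅛)*1551 = 7/8 + 1551/8 = 779/4 ≈ 194.75)
t(S, G) = √(G² + S²)/1961 (t(S, G) = √(G² + S²)*(1/1961) = √(G² + S²)/1961)
(1093 - 1026)²/u(J, -1238) + t(-2157, 295)/383529 = (1093 - 1026)²/(-1127) + (√(295² + (-2157)²)/1961)/383529 = 67²*(-1/1127) + (√(87025 + 4652649)/1961)*(1/383529) = 4489*(-1/1127) + (√4739674/1961)*(1/383529) = -4489/1127 + √4739674/752100369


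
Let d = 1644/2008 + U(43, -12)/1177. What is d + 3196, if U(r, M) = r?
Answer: 1888874717/590854 ≈ 3196.9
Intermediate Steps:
d = 505333/590854 (d = 1644/2008 + 43/1177 = 1644*(1/2008) + 43*(1/1177) = 411/502 + 43/1177 = 505333/590854 ≈ 0.85526)
d + 3196 = 505333/590854 + 3196 = 1888874717/590854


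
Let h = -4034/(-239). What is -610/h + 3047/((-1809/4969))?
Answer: -30670342286/3648753 ≈ -8405.7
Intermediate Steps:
h = 4034/239 (h = -4034*(-1/239) = 4034/239 ≈ 16.879)
-610/h + 3047/((-1809/4969)) = -610/4034/239 + 3047/((-1809/4969)) = -610*239/4034 + 3047/((-1809*1/4969)) = -72895/2017 + 3047/(-1809/4969) = -72895/2017 + 3047*(-4969/1809) = -72895/2017 - 15140543/1809 = -30670342286/3648753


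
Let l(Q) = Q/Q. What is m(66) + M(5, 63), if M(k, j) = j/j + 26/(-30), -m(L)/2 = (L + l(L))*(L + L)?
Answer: -265318/15 ≈ -17688.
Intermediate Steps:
l(Q) = 1
m(L) = -4*L*(1 + L) (m(L) = -2*(L + 1)*(L + L) = -2*(1 + L)*2*L = -4*L*(1 + L))
M(k, j) = 2/15 (M(k, j) = 1 + 26*(-1/30) = 1 - 13/15 = 2/15)
m(66) + M(5, 63) = -4*66*(1 + 66) + 2/15 = -4*66*67 + 2/15 = -17688 + 2/15 = -265318/15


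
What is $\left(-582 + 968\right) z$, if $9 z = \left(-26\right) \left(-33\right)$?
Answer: $\frac{110396}{3} \approx 36799.0$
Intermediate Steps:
$z = \frac{286}{3}$ ($z = \frac{\left(-26\right) \left(-33\right)}{9} = \frac{1}{9} \cdot 858 = \frac{286}{3} \approx 95.333$)
$\left(-582 + 968\right) z = \left(-582 + 968\right) \frac{286}{3} = 386 \cdot \frac{286}{3} = \frac{110396}{3}$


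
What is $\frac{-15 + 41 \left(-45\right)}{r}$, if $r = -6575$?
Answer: $\frac{372}{1315} \approx 0.28289$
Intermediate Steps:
$\frac{-15 + 41 \left(-45\right)}{r} = \frac{-15 + 41 \left(-45\right)}{-6575} = \left(-15 - 1845\right) \left(- \frac{1}{6575}\right) = \left(-1860\right) \left(- \frac{1}{6575}\right) = \frac{372}{1315}$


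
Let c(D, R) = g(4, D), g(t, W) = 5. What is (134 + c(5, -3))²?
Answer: 19321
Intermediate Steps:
c(D, R) = 5
(134 + c(5, -3))² = (134 + 5)² = 139² = 19321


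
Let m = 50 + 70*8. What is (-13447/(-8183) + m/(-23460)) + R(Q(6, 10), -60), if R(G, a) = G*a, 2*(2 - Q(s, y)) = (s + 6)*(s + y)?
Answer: 15471988717/2742474 ≈ 5641.6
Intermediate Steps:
Q(s, y) = 2 - (6 + s)*(s + y)/2 (Q(s, y) = 2 - (s + 6)*(s + y)/2 = 2 - (6 + s)*(s + y)/2)
m = 610 (m = 50 + 560 = 610)
(-13447/(-8183) + m/(-23460)) + R(Q(6, 10), -60) = (-13447/(-8183) + 610/(-23460)) + (2 - 3*6 - 3*10 - ½*6² - ½*6*10)*(-60) = (-13447*(-1/8183) + 610*(-1/23460)) + (2 - 18 - 30 - ½*36 - 30)*(-60) = (1921/1169 - 61/2346) + (2 - 18 - 30 - 18 - 30)*(-60) = 4435357/2742474 - 94*(-60) = 4435357/2742474 + 5640 = 15471988717/2742474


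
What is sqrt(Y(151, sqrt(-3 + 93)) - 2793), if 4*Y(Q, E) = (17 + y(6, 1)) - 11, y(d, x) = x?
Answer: I*sqrt(11165)/2 ≈ 52.832*I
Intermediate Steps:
Y(Q, E) = 7/4 (Y(Q, E) = ((17 + 1) - 11)/4 = (18 - 11)/4 = (1/4)*7 = 7/4)
sqrt(Y(151, sqrt(-3 + 93)) - 2793) = sqrt(7/4 - 2793) = sqrt(-11165/4) = I*sqrt(11165)/2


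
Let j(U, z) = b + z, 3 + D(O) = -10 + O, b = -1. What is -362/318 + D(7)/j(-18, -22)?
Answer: -3209/3657 ≈ -0.87749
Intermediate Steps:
D(O) = -13 + O (D(O) = -3 + (-10 + O) = -13 + O)
j(U, z) = -1 + z
-362/318 + D(7)/j(-18, -22) = -362/318 + (-13 + 7)/(-1 - 22) = -362*1/318 - 6/(-23) = -181/159 - 6*(-1/23) = -181/159 + 6/23 = -3209/3657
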